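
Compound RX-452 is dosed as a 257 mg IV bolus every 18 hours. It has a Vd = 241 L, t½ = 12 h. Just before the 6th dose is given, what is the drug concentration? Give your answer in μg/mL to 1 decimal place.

f = (1/2)^(τ/t½) = (1/2)^(18/12) ≈ 0.3536.
C₀ = D/Vd = 257/241 ≈ 1.066 μg/mL.
Before the 6th dose, 5 doses have been given. Superposition: Cmin = C₀·(f + f² + … + f^5).
≈ 1.066 × (0.3536 + 0.1250 + 0.0442 + 0.0156 + 0.0055) ≈ 1.066 × 0.5439 ≈ 0.580 μg/mL.

0.6 μg/mL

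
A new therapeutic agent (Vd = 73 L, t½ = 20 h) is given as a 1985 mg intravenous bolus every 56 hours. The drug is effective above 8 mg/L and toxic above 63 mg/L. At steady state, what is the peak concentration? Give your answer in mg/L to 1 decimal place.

k = ln2/t½ = ln2/20 ≈ 0.034657 h⁻¹; fraction remaining f = e^(−kτ) = e^(−0.034657×56) ≈ 0.1436.
At steady state, accumulation factor R = 1/(1 − e^(−kτ)) ≈ 1.1677.
Each bolus raises the concentration by D/Vd = 1985/73 ≈ 27.192 mg/L.
Cmax,ss = C₀/(1 − f) ≈ 27.192/0.8564 ≈ 31.752 mg/L.
Peak 31.8 mg/L vs MTC 63 mg/L: below toxic threshold.

31.8 mg/L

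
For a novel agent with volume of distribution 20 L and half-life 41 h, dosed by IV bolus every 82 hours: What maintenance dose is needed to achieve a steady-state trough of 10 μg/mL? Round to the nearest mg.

τ/t½ = 82/41 ≈ 2, so f = (1/2)^(82/41) ≈ 0.250000.
Cmin,ss = (D/Vd)·f/(1−f), so D = Cmin,ss·Vd·(1−f)/f.
D = 10 × 20 × (1−f)/f ≈ 10 × 20 × 3.00000 ≈ 600.00 mg.

600 mg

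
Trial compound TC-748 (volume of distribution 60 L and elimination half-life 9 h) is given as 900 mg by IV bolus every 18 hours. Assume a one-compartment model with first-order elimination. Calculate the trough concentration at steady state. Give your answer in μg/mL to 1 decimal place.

The dosing interval is 2 half-lives, so f = 2^(−2) = 0.25.
At steady state, R = 1/(1 − 0.25) = 4/3.
Single-dose peak C₀ = D/Vd = 900/60 = 15 μg/mL.
Steady-state peak Cmax,ss = C₀·R = 15 × 4/3 ≈ 20.000 μg/mL.
Steady-state trough Cmin,ss = Cmax,ss·f ≈ 20.000 × 0.25 ≈ 5.000 μg/mL.

5.0 μg/mL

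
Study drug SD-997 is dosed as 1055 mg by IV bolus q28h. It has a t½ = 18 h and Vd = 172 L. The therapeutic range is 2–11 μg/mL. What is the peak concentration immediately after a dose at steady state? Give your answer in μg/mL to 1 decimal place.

τ/t½ = 28/18 ≈ 1.5556, so fraction remaining f = (1/2)^(28/18) ≈ 0.3402.
Accumulation ratio R = 1/(1 − f) ≈ 1/0.6598 ≈ 1.5156.
Each bolus raises the concentration by D/Vd = 1055/172 ≈ 6.134 μg/mL.
Steady-state peak Cmax,ss = C₀·R ≈ 6.134 × 1.5156 ≈ 9.297 μg/mL.
Peak 9.3 μg/mL vs MTC 11 μg/mL: below toxic threshold.

9.3 μg/mL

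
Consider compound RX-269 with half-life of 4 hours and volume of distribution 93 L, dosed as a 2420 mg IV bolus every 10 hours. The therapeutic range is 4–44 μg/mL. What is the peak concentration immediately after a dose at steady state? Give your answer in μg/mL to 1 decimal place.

τ/t½ = 10/4 ≈ 2.5, so fraction remaining f = (1/2)^(10/4) ≈ 0.1768.
Accumulation ratio R = 1/(1 − f) ≈ 1/0.8232 ≈ 1.2148.
Single-dose peak C₀ = D/Vd = 2420/93 ≈ 26.022 μg/mL.
Cmax,ss = C₀/(1 − f) ≈ 26.022/0.8232 ≈ 31.611 μg/mL.
Peak 31.6 μg/mL vs MTC 44 μg/mL: below toxic threshold.

31.6 μg/mL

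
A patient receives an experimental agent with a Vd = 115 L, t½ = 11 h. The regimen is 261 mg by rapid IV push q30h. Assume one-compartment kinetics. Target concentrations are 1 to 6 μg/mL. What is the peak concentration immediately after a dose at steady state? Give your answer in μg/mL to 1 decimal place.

Over one 30-h interval, 30/11 ≈ 2.7273 half-lives elapse, leaving f ≈ 0.1510 of each dose.
At steady state, accumulation factor R = 1/(1 − e^(−kτ)) ≈ 1.1779.
Each bolus raises the concentration by D/Vd = 261/115 ≈ 2.270 μg/mL.
Cmax,ss = C₀/(1 − f) ≈ 2.270/0.8490 ≈ 2.674 μg/mL.
Peak 2.7 μg/mL vs MTC 6 μg/mL: below toxic threshold.

2.7 μg/mL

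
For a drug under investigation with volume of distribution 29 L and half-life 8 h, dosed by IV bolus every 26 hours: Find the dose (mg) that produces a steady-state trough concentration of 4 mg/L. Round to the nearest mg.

988 mg

τ/t½ = 26/8 ≈ 3.25, so f = (1/2)^(26/8) ≈ 0.105112.
Cmin,ss = (D/Vd)·f/(1−f), so D = Cmin,ss·Vd·(1−f)/f.
D = 4 × 29 × (1−f)/f ≈ 4 × 29 × 8.51366 ≈ 987.58 mg.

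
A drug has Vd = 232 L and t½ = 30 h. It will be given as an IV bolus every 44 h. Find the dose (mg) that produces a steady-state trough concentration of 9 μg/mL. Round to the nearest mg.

3683 mg

τ/t½ = 44/30 ≈ 1.4667, so f = (1/2)^(44/30) ≈ 0.361817.
Cmin,ss = (D/Vd)·f/(1−f), so D = Cmin,ss·Vd·(1−f)/f.
D = 9 × 232 × (1−f)/f ≈ 9 × 232 × 1.76383 ≈ 3682.88 mg.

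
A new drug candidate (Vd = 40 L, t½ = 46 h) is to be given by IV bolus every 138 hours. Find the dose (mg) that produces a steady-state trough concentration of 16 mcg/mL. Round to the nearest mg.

4480 mg

τ/t½ = 138/46 ≈ 3, so f = (1/2)^(138/46) ≈ 0.125000.
Cmin,ss = (D/Vd)·f/(1−f), so D = Cmin,ss·Vd·(1−f)/f.
D = 16 × 40 × (1−f)/f ≈ 16 × 40 × 7.00000 ≈ 4480.00 mg.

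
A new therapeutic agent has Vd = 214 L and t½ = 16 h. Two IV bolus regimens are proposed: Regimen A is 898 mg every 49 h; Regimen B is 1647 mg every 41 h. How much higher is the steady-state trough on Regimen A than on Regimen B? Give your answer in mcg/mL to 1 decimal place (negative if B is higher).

Regimen A: f = (1/2)^(49/16) ≈ 0.1197; Cmin,ss = (898/214)·f/(1−f) ≈ 0.571 mcg/mL.
Regimen B: f = (1/2)^(41/16) ≈ 0.1693; Cmin,ss = (1647/214)·f/(1−f) ≈ 1.569 mcg/mL.
Difference ≈ 0.571 − 1.569 ≈ -0.998 mcg/mL.

-1.0 mcg/mL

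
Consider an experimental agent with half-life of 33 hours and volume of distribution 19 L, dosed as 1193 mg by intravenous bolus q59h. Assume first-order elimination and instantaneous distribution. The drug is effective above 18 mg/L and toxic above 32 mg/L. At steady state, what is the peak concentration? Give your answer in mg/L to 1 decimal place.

88.4 mg/L

k = ln2/t½ = ln2/33 ≈ 0.021004 h⁻¹; fraction remaining f = e^(−kτ) = e^(−0.021004×59) ≈ 0.2896.
Accumulation ratio R = 1/(1 − f) ≈ 1/0.7104 ≈ 1.4077.
Each bolus raises the concentration by D/Vd = 1193/19 ≈ 62.789 mg/L.
Steady-state peak Cmax,ss = C₀·R ≈ 62.789 × 1.4077 ≈ 88.388 mg/L.
Peak 88.4 mg/L vs MTC 32 mg/L: exceeds toxic threshold.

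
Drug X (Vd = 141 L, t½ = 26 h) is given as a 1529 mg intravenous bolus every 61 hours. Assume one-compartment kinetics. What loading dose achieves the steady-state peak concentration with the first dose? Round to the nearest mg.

1903 mg

f = (1/2)^(61/26) ≈ 0.196670; accumulation ratio R = 1/(1−f) ≈ 1.24482.
Loading dose to hit Cmax,ss on first dose: D_load = D_maint·R ≈ 1529 × 1.24482 ≈ 1903.33 mg.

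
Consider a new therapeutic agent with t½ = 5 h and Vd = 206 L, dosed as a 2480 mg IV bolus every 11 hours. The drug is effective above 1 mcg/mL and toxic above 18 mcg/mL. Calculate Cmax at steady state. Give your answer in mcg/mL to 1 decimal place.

15.4 mcg/mL

Over one 11-h interval, 11/5 ≈ 2.2 half-lives elapse, leaving f ≈ 0.2176 of each dose.
At steady state, accumulation factor R = 1/(1 − e^(−kτ)) ≈ 1.2781.
Each bolus raises the concentration by D/Vd = 2480/206 ≈ 12.039 mcg/mL.
Steady-state peak Cmax,ss = C₀·R ≈ 12.039 × 1.2781 ≈ 15.387 mcg/mL.
Peak 15.4 mcg/mL vs MTC 18 mcg/mL: below toxic threshold.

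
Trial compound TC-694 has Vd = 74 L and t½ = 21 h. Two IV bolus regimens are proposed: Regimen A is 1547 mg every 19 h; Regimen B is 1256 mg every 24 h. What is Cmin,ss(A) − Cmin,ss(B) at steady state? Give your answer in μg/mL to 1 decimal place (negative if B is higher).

9.9 μg/mL

Regimen A: f = (1/2)^(19/21) ≈ 0.5341; Cmin,ss = (1547/74)·f/(1−f) ≈ 23.966 μg/mL.
Regimen B: f = (1/2)^(24/21) ≈ 0.4529; Cmin,ss = (1256/74)·f/(1−f) ≈ 14.051 μg/mL.
Difference ≈ 23.966 − 14.051 ≈ 9.915 μg/mL.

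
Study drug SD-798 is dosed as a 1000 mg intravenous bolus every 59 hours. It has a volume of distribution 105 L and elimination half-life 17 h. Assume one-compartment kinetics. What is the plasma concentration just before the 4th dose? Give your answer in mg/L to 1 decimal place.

f = (1/2)^(τ/t½) = (1/2)^(59/17) ≈ 0.0902.
C₀ = D/Vd = 1000/105 ≈ 9.524 mg/L.
Before the 4th dose, 3 doses have been given. Superposition: Cmin = C₀·(f + f² + … + f^3).
≈ 9.524 × (0.0902 + 0.0081 + 0.0007) ≈ 9.524 × 0.0990 ≈ 0.943 mg/L.

0.9 mg/L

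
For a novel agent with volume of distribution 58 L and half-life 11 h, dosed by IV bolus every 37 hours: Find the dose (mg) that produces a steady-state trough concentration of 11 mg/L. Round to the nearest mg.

5929 mg

τ/t½ = 37/11 ≈ 3.3636, so f = (1/2)^(37/11) ≈ 0.097150.
Cmin,ss = (D/Vd)·f/(1−f), so D = Cmin,ss·Vd·(1−f)/f.
D = 11 × 58 × (1−f)/f ≈ 11 × 58 × 9.29336 ≈ 5929.16 mg.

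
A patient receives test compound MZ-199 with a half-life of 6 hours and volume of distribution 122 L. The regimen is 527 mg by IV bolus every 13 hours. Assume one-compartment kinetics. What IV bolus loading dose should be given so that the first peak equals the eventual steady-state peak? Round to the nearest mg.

f = (1/2)^(13/6) ≈ 0.222725; accumulation ratio R = 1/(1−f) ≈ 1.28655.
Loading dose to hit Cmax,ss on first dose: D_load = D_maint·R ≈ 527 × 1.28655 ≈ 678.01 mg.

678 mg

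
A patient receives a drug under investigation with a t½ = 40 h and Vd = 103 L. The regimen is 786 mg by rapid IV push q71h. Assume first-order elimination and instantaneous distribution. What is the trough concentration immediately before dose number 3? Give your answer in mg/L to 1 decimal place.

2.9 mg/L

f = (1/2)^(τ/t½) = (1/2)^(71/40) ≈ 0.2922.
C₀ = D/Vd = 786/103 ≈ 7.631 mg/L.
Before the 3rd dose, 2 doses have been given. Superposition: Cmin = C₀·(f + f²).
≈ 7.631 × (0.2922 + 0.0854) ≈ 7.631 × 0.3776 ≈ 2.881 mg/L.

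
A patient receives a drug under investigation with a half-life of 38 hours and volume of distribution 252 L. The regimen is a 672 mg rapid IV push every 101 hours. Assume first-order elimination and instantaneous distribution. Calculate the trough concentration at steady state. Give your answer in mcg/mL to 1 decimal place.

Over one 101-h interval, 101/38 ≈ 2.6579 half-lives elapse, leaving f ≈ 0.1585 of each dose.
Accumulation ratio R = 1/(1 − f) ≈ 1/0.8415 ≈ 1.1884.
Single-dose peak C₀ = D/Vd = 672/252 ≈ 2.667 mcg/mL.
Steady-state peak Cmax,ss = C₀·R ≈ 2.667 × 1.1884 ≈ 3.169 mcg/mL.
One interval later, Cmin,ss = Cmax,ss·e^(−kτ) ≈ 3.169 × 0.1585 ≈ 0.502 mcg/mL.

0.5 mcg/mL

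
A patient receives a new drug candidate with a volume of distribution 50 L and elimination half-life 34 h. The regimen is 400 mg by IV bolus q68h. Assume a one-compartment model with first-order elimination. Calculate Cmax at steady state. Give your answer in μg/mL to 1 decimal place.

10.7 μg/mL

τ = 68 h = 2 half-lives, so f = (1/2)^2 = 0.25.
Accumulation ratio R = 1/(1 − f) = 1/0.75 = 4/3.
Single-dose peak C₀ = D/Vd = 400/50 = 8 μg/mL.
Steady-state peak Cmax,ss = C₀·R = 8 × 4/3 ≈ 10.667 μg/mL.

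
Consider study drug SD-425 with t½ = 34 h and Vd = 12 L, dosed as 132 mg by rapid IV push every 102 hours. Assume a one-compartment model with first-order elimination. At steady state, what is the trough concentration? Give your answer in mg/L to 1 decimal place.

1.6 mg/L

τ = 102 h = 3 half-lives, so f = (1/2)^3 = 0.125.
At steady state, R = 1/(1 − 0.125) = 8/7.
Single-dose peak C₀ = D/Vd = 132/12 = 11 mg/L.
Steady-state peak Cmax,ss = C₀·R = 11 × 8/7 ≈ 12.571 mg/L.
Steady-state trough Cmin,ss = Cmax,ss·f ≈ 12.571 × 0.125 ≈ 1.571 mg/L.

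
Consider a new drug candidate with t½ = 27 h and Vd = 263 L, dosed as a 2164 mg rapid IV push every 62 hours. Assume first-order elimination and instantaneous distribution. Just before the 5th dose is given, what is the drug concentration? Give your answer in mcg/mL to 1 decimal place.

2.1 mcg/mL

f = (1/2)^(τ/t½) = (1/2)^(62/27) ≈ 0.2036.
C₀ = D/Vd = 2164/263 ≈ 8.228 mcg/mL.
Before the 5th dose, 4 doses have been given. Superposition: Cmin = C₀·(f + f² + … + f^4).
≈ 8.228 × (0.2036 + 0.0415 + 0.0084 + 0.0017) ≈ 8.228 × 0.2552 ≈ 2.100 mcg/mL.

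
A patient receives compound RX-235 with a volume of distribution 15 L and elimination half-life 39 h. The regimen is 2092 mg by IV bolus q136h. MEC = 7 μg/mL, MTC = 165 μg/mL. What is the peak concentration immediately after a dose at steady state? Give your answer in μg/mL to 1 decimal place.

153.1 μg/mL

k = ln2/t½ = ln2/39 ≈ 0.017773 h⁻¹; fraction remaining f = e^(−kτ) = e^(−0.017773×136) ≈ 0.0892.
At steady state, accumulation factor R = 1/(1 − e^(−kτ)) ≈ 1.0979.
Each bolus raises the concentration by D/Vd = 2092/15 ≈ 139.467 μg/mL.
Cmax,ss = C₀/(1 − f) ≈ 139.467/0.9108 ≈ 153.126 μg/mL.
Peak 153.1 μg/mL vs MTC 165 μg/mL: below toxic threshold.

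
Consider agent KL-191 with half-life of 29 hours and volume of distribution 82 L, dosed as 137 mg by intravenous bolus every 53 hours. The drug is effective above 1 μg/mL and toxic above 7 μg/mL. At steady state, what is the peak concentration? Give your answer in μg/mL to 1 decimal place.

τ/t½ = 53/29 ≈ 1.8276, so fraction remaining f = (1/2)^(53/29) ≈ 0.2817.
At steady state, accumulation factor R = 1/(1 − e^(−kτ)) ≈ 1.3922.
Single-dose peak C₀ = D/Vd = 137/82 ≈ 1.671 μg/mL.
Steady-state peak Cmax,ss = C₀·R ≈ 1.671 × 1.3922 ≈ 2.326 μg/mL.
Peak 2.3 μg/mL vs MTC 7 μg/mL: below toxic threshold.

2.3 μg/mL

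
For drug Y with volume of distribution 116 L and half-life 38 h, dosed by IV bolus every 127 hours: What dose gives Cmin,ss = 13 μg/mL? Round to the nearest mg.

τ/t½ = 127/38 ≈ 3.3421, so f = (1/2)^(127/38) ≈ 0.098611.
Cmin,ss = (D/Vd)·f/(1−f), so D = Cmin,ss·Vd·(1−f)/f.
D = 13 × 116 × (1−f)/f ≈ 13 × 116 × 9.14086 ≈ 13784.42 mg.

13784 mg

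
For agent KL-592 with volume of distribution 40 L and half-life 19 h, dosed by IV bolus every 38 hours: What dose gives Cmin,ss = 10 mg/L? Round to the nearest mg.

1200 mg

τ/t½ = 38/19 ≈ 2, so f = (1/2)^(38/19) ≈ 0.250000.
Cmin,ss = (D/Vd)·f/(1−f), so D = Cmin,ss·Vd·(1−f)/f.
D = 10 × 40 × (1−f)/f ≈ 10 × 40 × 3.00000 ≈ 1200.00 mg.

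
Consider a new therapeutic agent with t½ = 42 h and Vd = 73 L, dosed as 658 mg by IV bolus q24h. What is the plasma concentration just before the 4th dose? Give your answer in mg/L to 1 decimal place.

f = (1/2)^(τ/t½) = (1/2)^(24/42) ≈ 0.6730.
C₀ = D/Vd = 658/73 ≈ 9.014 mg/L.
Before the 4th dose, 3 doses have been given. Superposition: Cmin = C₀·(f + f² + … + f^3).
≈ 9.014 × (0.6730 + 0.4529 + 0.3048) ≈ 9.014 × 1.4307 ≈ 12.896 mg/L.

12.9 mg/L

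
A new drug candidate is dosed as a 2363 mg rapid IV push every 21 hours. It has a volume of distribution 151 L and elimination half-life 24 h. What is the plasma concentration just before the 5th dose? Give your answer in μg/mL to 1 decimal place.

17.1 μg/mL

f = (1/2)^(τ/t½) = (1/2)^(21/24) ≈ 0.5453.
C₀ = D/Vd = 2363/151 ≈ 15.649 μg/mL.
Before the 5th dose, 4 doses have been given. Superposition: Cmin = C₀·(f + f² + … + f^4).
≈ 15.649 × (0.5453 + 0.2974 + 0.1621 + 0.0884) ≈ 15.649 × 1.0932 ≈ 17.107 μg/mL.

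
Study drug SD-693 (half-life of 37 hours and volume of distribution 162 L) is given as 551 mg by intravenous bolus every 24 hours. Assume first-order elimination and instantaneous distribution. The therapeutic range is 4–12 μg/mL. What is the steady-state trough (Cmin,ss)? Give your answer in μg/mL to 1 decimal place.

k = ln2/t½ = ln2/37 ≈ 0.018734 h⁻¹; fraction remaining f = e^(−kτ) = e^(−0.018734×24) ≈ 0.6379.
Accumulation ratio R = 1/(1 − f) ≈ 1/0.3621 ≈ 2.7617.
Each bolus raises the concentration by D/Vd = 551/162 ≈ 3.401 μg/mL.
Cmax,ss = C₀/(1 − f) ≈ 3.401/0.3621 ≈ 9.392 μg/mL.
One interval later, Cmin,ss = Cmax,ss·e^(−kτ) ≈ 9.392 × 0.6379 ≈ 5.991 μg/mL.
Trough 6.0 μg/mL vs MEC 4 μg/mL: adequate.

6.0 μg/mL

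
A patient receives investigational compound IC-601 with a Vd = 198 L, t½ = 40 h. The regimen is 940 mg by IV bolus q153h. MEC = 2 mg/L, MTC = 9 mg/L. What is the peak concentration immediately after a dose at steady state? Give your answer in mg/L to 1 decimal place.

k = ln2/t½ = ln2/40 ≈ 0.017329 h⁻¹; fraction remaining f = e^(−kτ) = e^(−0.017329×153) ≈ 0.0706.
At steady state, accumulation factor R = 1/(1 − e^(−kτ)) ≈ 1.0760.
Each bolus raises the concentration by D/Vd = 940/198 ≈ 4.747 mg/L.
Steady-state peak Cmax,ss = C₀·R ≈ 4.747 × 1.0760 ≈ 5.108 mg/L.
Peak 5.1 mg/L vs MTC 9 mg/L: below toxic threshold.

5.1 mg/L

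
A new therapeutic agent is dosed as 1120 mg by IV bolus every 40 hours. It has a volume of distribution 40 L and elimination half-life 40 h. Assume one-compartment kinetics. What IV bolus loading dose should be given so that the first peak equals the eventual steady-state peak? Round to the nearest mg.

f = (1/2)^(40/40) ≈ 0.500000; accumulation ratio R = 1/(1−f) ≈ 2.00000.
Loading dose to hit Cmax,ss on first dose: D_load = D_maint·R ≈ 1120 × 2.00000 ≈ 2240.00 mg.

2240 mg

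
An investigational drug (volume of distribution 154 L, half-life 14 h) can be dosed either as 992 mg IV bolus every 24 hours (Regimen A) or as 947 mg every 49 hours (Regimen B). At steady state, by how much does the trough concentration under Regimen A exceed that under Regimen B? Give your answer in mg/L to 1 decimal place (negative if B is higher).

2.2 mg/L

Regimen A: f = (1/2)^(24/14) ≈ 0.3048; Cmin,ss = (992/154)·f/(1−f) ≈ 2.824 mg/L.
Regimen B: f = (1/2)^(49/14) ≈ 0.0884; Cmin,ss = (947/154)·f/(1−f) ≈ 0.596 mg/L.
Difference ≈ 2.824 − 0.596 ≈ 2.228 mg/L.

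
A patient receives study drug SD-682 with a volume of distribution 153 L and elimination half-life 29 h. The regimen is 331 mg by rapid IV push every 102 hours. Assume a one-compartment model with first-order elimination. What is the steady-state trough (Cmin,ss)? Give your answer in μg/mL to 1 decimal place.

0.2 μg/mL

τ/t½ = 102/29 ≈ 3.5172, so fraction remaining f = (1/2)^(102/29) ≈ 0.0873.
Accumulation ratio R = 1/(1 − f) ≈ 1/0.9127 ≈ 1.0957.
Each bolus raises the concentration by D/Vd = 331/153 ≈ 2.163 μg/mL.
Cmax,ss = C₀/(1 − f) ≈ 2.163/0.9127 ≈ 2.370 μg/mL.
One interval later, Cmin,ss = Cmax,ss·e^(−kτ) ≈ 2.370 × 0.0873 ≈ 0.207 μg/mL.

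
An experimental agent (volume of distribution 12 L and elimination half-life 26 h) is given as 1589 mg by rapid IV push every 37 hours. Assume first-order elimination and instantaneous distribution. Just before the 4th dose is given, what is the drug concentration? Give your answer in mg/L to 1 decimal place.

74.7 mg/L

f = (1/2)^(τ/t½) = (1/2)^(37/26) ≈ 0.3729.
C₀ = D/Vd = 1589/12 ≈ 132.417 mg/L.
Before the 4th dose, 3 doses have been given. Superposition: Cmin = C₀·(f + f² + … + f^3).
≈ 132.417 × (0.3729 + 0.1391 + 0.0519) ≈ 132.417 × 0.5639 ≈ 74.670 mg/L.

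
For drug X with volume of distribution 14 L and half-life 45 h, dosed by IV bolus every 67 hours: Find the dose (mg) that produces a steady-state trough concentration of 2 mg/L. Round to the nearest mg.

τ/t½ = 67/45 ≈ 1.4889, so f = (1/2)^(67/45) ≈ 0.356287.
Cmin,ss = (D/Vd)·f/(1−f), so D = Cmin,ss·Vd·(1−f)/f.
D = 2 × 14 × (1−f)/f ≈ 2 × 14 × 1.80673 ≈ 50.59 mg.

51 mg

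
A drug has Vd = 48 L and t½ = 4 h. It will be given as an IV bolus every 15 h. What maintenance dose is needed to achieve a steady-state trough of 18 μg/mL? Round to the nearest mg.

10761 mg

τ/t½ = 15/4 ≈ 3.75, so f = (1/2)^(15/4) ≈ 0.074325.
Cmin,ss = (D/Vd)·f/(1−f), so D = Cmin,ss·Vd·(1−f)/f.
D = 18 × 48 × (1−f)/f ≈ 18 × 48 × 12.45442 ≈ 10760.62 mg.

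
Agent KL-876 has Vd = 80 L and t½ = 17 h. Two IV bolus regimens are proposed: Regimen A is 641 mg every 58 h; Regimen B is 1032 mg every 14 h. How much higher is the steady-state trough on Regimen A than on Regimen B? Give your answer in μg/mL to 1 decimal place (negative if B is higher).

Regimen A: f = (1/2)^(58/17) ≈ 0.0940; Cmin,ss = (641/80)·f/(1−f) ≈ 0.831 μg/mL.
Regimen B: f = (1/2)^(14/17) ≈ 0.5651; Cmin,ss = (1032/80)·f/(1−f) ≈ 16.762 μg/mL.
Difference ≈ 0.831 − 16.762 ≈ -15.931 μg/mL.

-15.9 μg/mL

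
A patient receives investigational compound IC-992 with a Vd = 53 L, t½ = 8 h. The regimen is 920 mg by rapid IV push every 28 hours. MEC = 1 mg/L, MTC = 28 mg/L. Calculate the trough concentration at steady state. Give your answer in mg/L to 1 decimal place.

Over one 28-h interval, 28/8 ≈ 3.5 half-lives elapse, leaving f ≈ 0.0884 of each dose.
Accumulation ratio R = 1/(1 − f) ≈ 1/0.9116 ≈ 1.0970.
Each bolus raises the concentration by D/Vd = 920/53 ≈ 17.358 mg/L.
Steady-state peak Cmax,ss = C₀·R ≈ 17.358 × 1.0970 ≈ 19.042 mg/L.
One interval later, Cmin,ss = Cmax,ss·e^(−kτ) ≈ 19.042 × 0.0884 ≈ 1.683 mg/L.
Trough 1.7 mg/L vs MEC 1 mg/L: adequate.

1.7 mg/L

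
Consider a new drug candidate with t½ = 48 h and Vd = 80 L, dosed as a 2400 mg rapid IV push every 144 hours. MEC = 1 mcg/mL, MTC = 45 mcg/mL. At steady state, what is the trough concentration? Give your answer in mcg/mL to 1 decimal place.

τ = 144 h = 3 half-lives, so f = (1/2)^3 = 0.125.
Accumulation ratio R = 1/(1 − f) = 1/0.875 = 8/7.
Single-dose peak C₀ = D/Vd = 2400/80 = 30 mcg/mL.
Steady-state peak Cmax,ss = C₀·R = 30 × 8/7 ≈ 34.286 mcg/mL.
Steady-state trough Cmin,ss = Cmax,ss·f ≈ 34.286 × 0.125 ≈ 4.286 mcg/mL.
Trough 4.3 mcg/mL vs MEC 1 mcg/mL: adequate.

4.3 mcg/mL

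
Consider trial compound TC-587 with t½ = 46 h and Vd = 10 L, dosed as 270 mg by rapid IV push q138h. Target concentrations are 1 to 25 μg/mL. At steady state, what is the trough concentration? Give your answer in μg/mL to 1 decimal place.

3.9 μg/mL

The dosing interval is 3 half-lives, so f = 2^(−3) = 0.125.
Accumulation ratio R = 1/(1 − f) = 1/0.875 = 8/7.
Single-dose peak C₀ = D/Vd = 270/10 = 27 μg/mL.
Steady-state peak Cmax,ss = C₀·R = 27 × 8/7 ≈ 30.857 μg/mL.
Steady-state trough Cmin,ss = Cmax,ss·f ≈ 30.857 × 0.125 ≈ 3.857 μg/mL.
Trough 3.9 μg/mL vs MEC 1 μg/mL: adequate.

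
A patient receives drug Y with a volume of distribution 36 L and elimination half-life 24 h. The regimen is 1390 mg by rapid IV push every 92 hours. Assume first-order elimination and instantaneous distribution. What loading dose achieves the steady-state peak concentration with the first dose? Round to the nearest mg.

f = (1/2)^(92/24) ≈ 0.070154; accumulation ratio R = 1/(1−f) ≈ 1.07545.
Loading dose to hit Cmax,ss on first dose: D_load = D_maint·R ≈ 1390 × 1.07545 ≈ 1494.88 mg.

1495 mg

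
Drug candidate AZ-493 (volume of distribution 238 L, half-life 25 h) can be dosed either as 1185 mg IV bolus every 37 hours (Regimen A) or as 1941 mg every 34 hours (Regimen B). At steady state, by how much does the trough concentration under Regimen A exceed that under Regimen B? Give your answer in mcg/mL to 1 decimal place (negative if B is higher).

-2.4 mcg/mL

Regimen A: f = (1/2)^(37/25) ≈ 0.3585; Cmin,ss = (1185/238)·f/(1−f) ≈ 2.782 mcg/mL.
Regimen B: f = (1/2)^(34/25) ≈ 0.3896; Cmin,ss = (1941/238)·f/(1−f) ≈ 5.205 mcg/mL.
Difference ≈ 2.782 − 5.205 ≈ -2.423 mcg/mL.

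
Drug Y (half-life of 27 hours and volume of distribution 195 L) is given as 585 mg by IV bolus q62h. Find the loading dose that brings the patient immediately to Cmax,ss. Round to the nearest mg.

735 mg

f = (1/2)^(62/27) ≈ 0.203585; accumulation ratio R = 1/(1−f) ≈ 1.25563.
Loading dose to hit Cmax,ss on first dose: D_load = D_maint·R ≈ 585 × 1.25563 ≈ 734.54 mg.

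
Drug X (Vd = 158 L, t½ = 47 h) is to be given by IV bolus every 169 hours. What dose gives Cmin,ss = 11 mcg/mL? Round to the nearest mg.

τ/t½ = 169/47 ≈ 3.5957, so f = (1/2)^(169/47) ≈ 0.082713.
Cmin,ss = (D/Vd)·f/(1−f), so D = Cmin,ss·Vd·(1−f)/f.
D = 11 × 158 × (1−f)/f ≈ 11 × 158 × 11.09000 ≈ 19274.42 mg.

19274 mg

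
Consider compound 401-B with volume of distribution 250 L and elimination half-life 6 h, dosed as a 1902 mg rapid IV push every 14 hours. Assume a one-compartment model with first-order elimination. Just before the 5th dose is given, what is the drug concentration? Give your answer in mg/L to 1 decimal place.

1.9 mg/L

f = (1/2)^(τ/t½) = (1/2)^(14/6) ≈ 0.1984.
C₀ = D/Vd = 1902/250 ≈ 7.608 mg/L.
Before the 5th dose, 4 doses have been given. Superposition: Cmin = C₀·(f + f² + … + f^4).
≈ 7.608 × (0.1984 + 0.0394 + 0.0078 + 0.0015) ≈ 7.608 × 0.2471 ≈ 1.880 mg/L.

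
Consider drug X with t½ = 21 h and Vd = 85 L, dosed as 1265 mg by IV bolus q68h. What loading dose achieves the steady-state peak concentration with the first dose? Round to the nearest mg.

1415 mg

f = (1/2)^(68/21) ≈ 0.105983; accumulation ratio R = 1/(1−f) ≈ 1.11855.
Loading dose to hit Cmax,ss on first dose: D_load = D_maint·R ≈ 1265 × 1.11855 ≈ 1414.97 mg.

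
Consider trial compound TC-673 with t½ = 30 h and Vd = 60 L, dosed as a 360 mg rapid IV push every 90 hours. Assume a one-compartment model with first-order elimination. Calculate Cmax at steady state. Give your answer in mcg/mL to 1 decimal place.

6.9 mcg/mL

The dosing interval is 3 half-lives, so f = 2^(−3) = 0.125.
Accumulation ratio R = 1/(1 − f) = 1/0.875 = 8/7.
Single-dose peak C₀ = D/Vd = 360/60 = 6 mcg/mL.
Steady-state peak Cmax,ss = C₀·R = 6 × 8/7 ≈ 6.857 mcg/mL.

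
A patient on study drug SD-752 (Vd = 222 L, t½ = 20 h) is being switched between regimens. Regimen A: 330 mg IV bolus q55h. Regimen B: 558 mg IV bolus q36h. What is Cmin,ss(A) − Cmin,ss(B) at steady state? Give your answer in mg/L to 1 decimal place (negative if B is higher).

Regimen A: f = (1/2)^(55/20) ≈ 0.1487; Cmin,ss = (330/222)·f/(1−f) ≈ 0.260 mg/L.
Regimen B: f = (1/2)^(36/20) ≈ 0.2872; Cmin,ss = (558/222)·f/(1−f) ≈ 1.013 mg/L.
Difference ≈ 0.260 − 1.013 ≈ -0.753 mg/L.

-0.8 mg/L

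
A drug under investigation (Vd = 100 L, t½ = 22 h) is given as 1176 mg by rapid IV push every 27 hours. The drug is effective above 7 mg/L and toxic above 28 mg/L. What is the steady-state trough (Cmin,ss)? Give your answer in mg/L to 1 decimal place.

τ/t½ = 27/22 ≈ 1.2273, so fraction remaining f = (1/2)^(27/22) ≈ 0.4271.
Each bolus raises the concentration by D/Vd = 1176/100 ≈ 11.760 mg/L.
Steady-state trough Cmin,ss = C₀·f/(1−f) ≈ 11.760 × 0.4271/0.5729 ≈ 8.767 mg/L.
Trough 8.8 mg/L vs MEC 7 mg/L: adequate.

8.8 mg/L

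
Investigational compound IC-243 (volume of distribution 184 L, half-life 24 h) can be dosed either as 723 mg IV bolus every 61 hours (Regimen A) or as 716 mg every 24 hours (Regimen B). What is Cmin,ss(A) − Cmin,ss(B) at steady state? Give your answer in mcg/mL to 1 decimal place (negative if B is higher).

Regimen A: f = (1/2)^(61/24) ≈ 0.1717; Cmin,ss = (723/184)·f/(1−f) ≈ 0.815 mcg/mL.
Regimen B: f = (1/2)^(24/24) ≈ 0.5000; Cmin,ss = (716/184)·f/(1−f) ≈ 3.891 mcg/mL.
Difference ≈ 0.815 − 3.891 ≈ -3.076 mcg/mL.

-3.1 mcg/mL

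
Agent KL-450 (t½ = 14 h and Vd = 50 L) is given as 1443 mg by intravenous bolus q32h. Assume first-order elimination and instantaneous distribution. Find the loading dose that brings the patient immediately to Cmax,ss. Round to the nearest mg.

f = (1/2)^(32/14) ≈ 0.205084; accumulation ratio R = 1/(1−f) ≈ 1.25799.
Loading dose to hit Cmax,ss on first dose: D_load = D_maint·R ≈ 1443 × 1.25799 ≈ 1815.28 mg.

1815 mg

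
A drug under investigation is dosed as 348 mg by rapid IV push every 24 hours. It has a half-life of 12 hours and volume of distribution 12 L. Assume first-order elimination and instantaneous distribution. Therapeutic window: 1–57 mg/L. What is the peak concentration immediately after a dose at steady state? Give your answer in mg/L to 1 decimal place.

The dosing interval is 2 half-lives, so f = 2^(−2) = 0.25.
Accumulation ratio R = 1/(1 − f) = 1/0.75 = 4/3.
Single-dose peak C₀ = D/Vd = 348/12 = 29 mg/L.
Steady-state peak Cmax,ss = C₀·R = 29 × 4/3 ≈ 38.667 mg/L.
Peak 38.7 mg/L vs MTC 57 mg/L: below toxic threshold.

38.7 mg/L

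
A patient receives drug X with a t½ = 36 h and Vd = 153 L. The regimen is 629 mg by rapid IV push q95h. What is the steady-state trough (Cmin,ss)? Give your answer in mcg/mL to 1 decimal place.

0.8 mcg/mL

k = ln2/t½ = ln2/36 ≈ 0.019254 h⁻¹; fraction remaining f = e^(−kτ) = e^(−0.019254×95) ≈ 0.1606.
Accumulation ratio R = 1/(1 − f) ≈ 1/0.8394 ≈ 1.1913.
Single-dose peak C₀ = D/Vd = 629/153 ≈ 4.111 mcg/mL.
Steady-state peak Cmax,ss = C₀·R ≈ 4.111 × 1.1913 ≈ 4.897 mcg/mL.
Steady-state trough Cmin,ss = Cmax,ss·f ≈ 4.897 × 0.1606 ≈ 0.786 mcg/mL.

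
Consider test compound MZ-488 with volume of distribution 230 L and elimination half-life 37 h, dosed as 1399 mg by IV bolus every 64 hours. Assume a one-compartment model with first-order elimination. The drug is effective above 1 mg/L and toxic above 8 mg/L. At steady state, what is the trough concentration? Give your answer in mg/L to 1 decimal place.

k = ln2/t½ = ln2/37 ≈ 0.018734 h⁻¹; fraction remaining f = e^(−kτ) = e^(−0.018734×64) ≈ 0.3015.
Single-dose peak C₀ = D/Vd = 1399/230 ≈ 6.083 mg/L.
Steady-state trough Cmin,ss = C₀·f/(1−f) ≈ 6.083 × 0.3015/0.6985 ≈ 2.626 mg/L.
Trough 2.6 mg/L vs MEC 1 mg/L: adequate.

2.6 mg/L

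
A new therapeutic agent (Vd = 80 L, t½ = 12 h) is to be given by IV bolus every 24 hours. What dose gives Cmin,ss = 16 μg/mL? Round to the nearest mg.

3840 mg

τ/t½ = 24/12 ≈ 2, so f = (1/2)^(24/12) ≈ 0.250000.
Cmin,ss = (D/Vd)·f/(1−f), so D = Cmin,ss·Vd·(1−f)/f.
D = 16 × 80 × (1−f)/f ≈ 16 × 80 × 3.00000 ≈ 3840.00 mg.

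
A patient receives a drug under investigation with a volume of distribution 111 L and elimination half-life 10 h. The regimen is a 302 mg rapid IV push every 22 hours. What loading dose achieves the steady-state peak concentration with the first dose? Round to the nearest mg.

f = (1/2)^(22/10) ≈ 0.217638; accumulation ratio R = 1/(1−f) ≈ 1.27818.
Loading dose to hit Cmax,ss on first dose: D_load = D_maint·R ≈ 302 × 1.27818 ≈ 386.01 mg.

386 mg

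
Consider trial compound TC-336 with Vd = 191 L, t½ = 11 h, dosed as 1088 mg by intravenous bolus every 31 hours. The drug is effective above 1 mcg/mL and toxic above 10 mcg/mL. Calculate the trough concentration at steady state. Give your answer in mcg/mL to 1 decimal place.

0.9 mcg/mL

τ/t½ = 31/11 ≈ 2.8182, so fraction remaining f = (1/2)^(31/11) ≈ 0.1418.
Each bolus raises the concentration by D/Vd = 1088/191 ≈ 5.696 mcg/mL.
Steady-state trough Cmin,ss = C₀·f/(1−f) ≈ 5.696 × 0.1418/0.8582 ≈ 0.941 mcg/mL.
Trough 0.9 mcg/mL vs MEC 1 mcg/mL: subtherapeutic.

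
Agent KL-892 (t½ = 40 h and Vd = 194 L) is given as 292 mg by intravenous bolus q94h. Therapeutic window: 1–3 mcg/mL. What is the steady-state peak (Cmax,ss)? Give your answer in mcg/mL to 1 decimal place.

τ/t½ = 94/40 ≈ 2.35, so fraction remaining f = (1/2)^(94/40) ≈ 0.1961.
Accumulation ratio R = 1/(1 − f) ≈ 1/0.8039 ≈ 1.2439.
Single-dose peak C₀ = D/Vd = 292/194 ≈ 1.505 mcg/mL.
Cmax,ss = C₀/(1 − f) ≈ 1.505/0.8039 ≈ 1.872 mcg/mL.
Peak 1.9 mcg/mL vs MTC 3 mcg/mL: below toxic threshold.

1.9 mcg/mL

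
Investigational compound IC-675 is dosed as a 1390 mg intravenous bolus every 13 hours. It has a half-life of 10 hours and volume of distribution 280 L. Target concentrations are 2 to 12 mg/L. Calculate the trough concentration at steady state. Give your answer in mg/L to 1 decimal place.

k = ln2/t½ = ln2/10 ≈ 0.069315 h⁻¹; fraction remaining f = e^(−kτ) = e^(−0.069315×13) ≈ 0.4061.
At steady state, accumulation factor R = 1/(1 − e^(−kτ)) ≈ 1.6838.
Each bolus raises the concentration by D/Vd = 1390/280 ≈ 4.964 mg/L.
Cmax,ss = C₀/(1 − f) ≈ 4.964/0.5939 ≈ 8.358 mg/L.
Steady-state trough Cmin,ss = Cmax,ss·f ≈ 8.358 × 0.4061 ≈ 3.394 mg/L.
Trough 3.4 mg/L vs MEC 2 mg/L: adequate.

3.4 mg/L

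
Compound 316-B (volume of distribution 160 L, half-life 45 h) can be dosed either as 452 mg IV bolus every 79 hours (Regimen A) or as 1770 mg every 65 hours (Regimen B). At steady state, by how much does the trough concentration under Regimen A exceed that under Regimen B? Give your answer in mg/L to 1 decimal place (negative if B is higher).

Regimen A: f = (1/2)^(79/45) ≈ 0.2962; Cmin,ss = (452/160)·f/(1−f) ≈ 1.189 mg/L.
Regimen B: f = (1/2)^(65/45) ≈ 0.3674; Cmin,ss = (1770/160)·f/(1−f) ≈ 6.425 mg/L.
Difference ≈ 1.189 − 6.425 ≈ -5.236 mg/L.

-5.2 mg/L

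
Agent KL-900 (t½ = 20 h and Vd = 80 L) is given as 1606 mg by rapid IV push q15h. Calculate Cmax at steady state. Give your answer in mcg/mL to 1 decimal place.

49.5 mcg/mL

k = ln2/t½ = ln2/20 ≈ 0.034657 h⁻¹; fraction remaining f = e^(−kτ) = e^(−0.034657×15) ≈ 0.5946.
At steady state, accumulation factor R = 1/(1 − e^(−kτ)) ≈ 2.4667.
Each bolus raises the concentration by D/Vd = 1606/80 ≈ 20.075 mcg/mL.
Steady-state peak Cmax,ss = C₀·R ≈ 20.075 × 2.4667 ≈ 49.519 mcg/mL.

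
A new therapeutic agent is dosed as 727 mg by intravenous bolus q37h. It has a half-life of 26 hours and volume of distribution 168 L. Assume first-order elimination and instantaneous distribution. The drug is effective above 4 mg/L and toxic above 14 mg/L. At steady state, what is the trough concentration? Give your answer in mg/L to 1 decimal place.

Over one 37-h interval, 37/26 ≈ 1.4231 half-lives elapse, leaving f ≈ 0.3729 of each dose.
Each bolus raises the concentration by D/Vd = 727/168 ≈ 4.327 mg/L.
Steady-state trough Cmin,ss = C₀·f/(1−f) ≈ 4.327 × 0.3729/0.6271 ≈ 2.573 mg/L.
Trough 2.6 mg/L vs MEC 4 mg/L: subtherapeutic.

2.6 mg/L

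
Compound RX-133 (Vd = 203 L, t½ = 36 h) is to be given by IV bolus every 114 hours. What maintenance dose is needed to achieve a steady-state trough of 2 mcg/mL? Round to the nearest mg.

τ/t½ = 114/36 ≈ 3.1667, so f = (1/2)^(114/36) ≈ 0.111362.
Cmin,ss = (D/Vd)·f/(1−f), so D = Cmin,ss·Vd·(1−f)/f.
D = 2 × 203 × (1−f)/f ≈ 2 × 203 × 7.97972 ≈ 3239.77 mg.

3240 mg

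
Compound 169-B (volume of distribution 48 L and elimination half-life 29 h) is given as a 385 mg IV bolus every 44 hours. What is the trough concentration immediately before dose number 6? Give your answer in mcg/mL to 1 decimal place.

4.3 mcg/mL

f = (1/2)^(τ/t½) = (1/2)^(44/29) ≈ 0.3494.
C₀ = D/Vd = 385/48 ≈ 8.021 mcg/mL.
Before the 6th dose, 5 doses have been given. Superposition: Cmin = C₀·(f + f² + … + f^5).
≈ 8.021 × (0.3494 + 0.1221 + 0.0427 + 0.0149 + 0.0052) ≈ 8.021 × 0.5343 ≈ 4.286 mcg/mL.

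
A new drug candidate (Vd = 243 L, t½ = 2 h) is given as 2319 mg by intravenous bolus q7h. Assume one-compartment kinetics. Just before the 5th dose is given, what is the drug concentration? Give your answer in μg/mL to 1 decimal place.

f = (1/2)^(τ/t½) = (1/2)^(7/2) ≈ 0.0884.
C₀ = D/Vd = 2319/243 ≈ 9.543 μg/mL.
Before the 5th dose, 4 doses have been given. Superposition: Cmin = C₀·(f + f² + … + f^4).
≈ 9.543 × (0.0884 + 0.0078 + 0.0007 + 0.0001) ≈ 9.543 × 0.0970 ≈ 0.926 μg/mL.

0.9 μg/mL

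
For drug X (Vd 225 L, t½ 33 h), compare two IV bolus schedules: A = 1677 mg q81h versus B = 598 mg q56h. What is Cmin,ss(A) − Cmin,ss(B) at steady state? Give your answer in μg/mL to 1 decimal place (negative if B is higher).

0.5 μg/mL

Regimen A: f = (1/2)^(81/33) ≈ 0.1824; Cmin,ss = (1677/225)·f/(1−f) ≈ 1.663 μg/mL.
Regimen B: f = (1/2)^(56/33) ≈ 0.3084; Cmin,ss = (598/225)·f/(1−f) ≈ 1.185 μg/mL.
Difference ≈ 1.663 − 1.185 ≈ 0.478 μg/mL.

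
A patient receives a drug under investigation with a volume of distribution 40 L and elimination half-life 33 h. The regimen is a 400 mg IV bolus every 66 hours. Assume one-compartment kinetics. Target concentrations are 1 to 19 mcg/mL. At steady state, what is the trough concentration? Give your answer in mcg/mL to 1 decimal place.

τ = 66 h = 2 half-lives, so f = (1/2)^2 = 0.25.
Accumulation ratio R = 1/(1 − f) = 1/0.75 = 4/3.
Single-dose peak C₀ = D/Vd = 400/40 = 10 mcg/mL.
Steady-state peak Cmax,ss = C₀·R = 10 × 4/3 ≈ 13.333 mcg/mL.
Steady-state trough Cmin,ss = Cmax,ss·f ≈ 13.333 × 0.25 ≈ 3.333 mcg/mL.
Trough 3.3 mcg/mL vs MEC 1 mcg/mL: adequate.

3.3 mcg/mL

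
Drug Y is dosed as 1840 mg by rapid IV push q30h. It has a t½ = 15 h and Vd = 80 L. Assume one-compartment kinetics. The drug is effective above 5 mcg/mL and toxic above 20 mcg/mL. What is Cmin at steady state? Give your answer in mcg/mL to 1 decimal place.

The dosing interval is 2 half-lives, so f = 2^(−2) = 0.25.
Accumulation ratio R = 1/(1 − f) = 1/0.75 = 4/3.
Single-dose peak C₀ = D/Vd = 1840/80 = 23 mcg/mL.
Steady-state peak Cmax,ss = C₀·R = 23 × 4/3 ≈ 30.667 mcg/mL.
Steady-state trough Cmin,ss = Cmax,ss·f ≈ 30.667 × 0.25 ≈ 7.667 mcg/mL.
Trough 7.7 mcg/mL vs MEC 5 mcg/mL: adequate.

7.7 mcg/mL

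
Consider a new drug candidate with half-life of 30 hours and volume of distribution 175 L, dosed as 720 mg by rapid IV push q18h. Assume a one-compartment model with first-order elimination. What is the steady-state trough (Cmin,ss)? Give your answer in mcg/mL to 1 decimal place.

Over one 18-h interval, 18/30 ≈ 0.6 half-lives elapse, leaving f ≈ 0.6598 of each dose.
Accumulation ratio R = 1/(1 − f) ≈ 1/0.3402 ≈ 2.9394.
Each bolus raises the concentration by D/Vd = 720/175 ≈ 4.114 mcg/mL.
Steady-state peak Cmax,ss = C₀·R ≈ 4.114 × 2.9394 ≈ 12.093 mcg/mL.
Steady-state trough Cmin,ss = Cmax,ss·f ≈ 12.093 × 0.6598 ≈ 7.979 mcg/mL.

8.0 mcg/mL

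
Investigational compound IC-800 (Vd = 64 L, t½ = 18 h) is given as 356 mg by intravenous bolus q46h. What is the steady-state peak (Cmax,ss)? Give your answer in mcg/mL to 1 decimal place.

6.7 mcg/mL

k = ln2/t½ = ln2/18 ≈ 0.038508 h⁻¹; fraction remaining f = e^(−kτ) = e^(−0.038508×46) ≈ 0.1701.
Accumulation ratio R = 1/(1 − f) ≈ 1/0.8299 ≈ 1.2050.
Each bolus raises the concentration by D/Vd = 356/64 ≈ 5.562 mcg/mL.
Cmax,ss = C₀/(1 − f) ≈ 5.562/0.8299 ≈ 6.702 mcg/mL.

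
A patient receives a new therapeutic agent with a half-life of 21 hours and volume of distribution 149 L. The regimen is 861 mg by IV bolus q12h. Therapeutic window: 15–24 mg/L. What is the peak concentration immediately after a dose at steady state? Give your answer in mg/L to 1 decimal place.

17.7 mg/L

τ/t½ = 12/21 ≈ 0.57143, so fraction remaining f = (1/2)^(12/21) ≈ 0.6730.
Accumulation ratio R = 1/(1 − f) ≈ 1/0.3270 ≈ 3.0581.
Each bolus raises the concentration by D/Vd = 861/149 ≈ 5.779 mg/L.
Steady-state peak Cmax,ss = C₀·R ≈ 5.779 × 3.0581 ≈ 17.673 mg/L.
Peak 17.7 mg/L vs MTC 24 mg/L: below toxic threshold.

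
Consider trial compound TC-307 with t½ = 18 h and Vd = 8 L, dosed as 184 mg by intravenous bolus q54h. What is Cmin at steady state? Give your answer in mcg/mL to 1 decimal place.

The dosing interval is 3 half-lives, so f = 2^(−3) = 0.125.
At steady state, R = 1/(1 − 0.125) = 8/7.
Single-dose peak C₀ = D/Vd = 184/8 = 23 mcg/mL.
Steady-state peak Cmax,ss = C₀·R = 23 × 8/7 ≈ 26.286 mcg/mL.
Steady-state trough Cmin,ss = Cmax,ss·f ≈ 26.286 × 0.125 ≈ 3.286 mcg/mL.

3.3 mcg/mL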